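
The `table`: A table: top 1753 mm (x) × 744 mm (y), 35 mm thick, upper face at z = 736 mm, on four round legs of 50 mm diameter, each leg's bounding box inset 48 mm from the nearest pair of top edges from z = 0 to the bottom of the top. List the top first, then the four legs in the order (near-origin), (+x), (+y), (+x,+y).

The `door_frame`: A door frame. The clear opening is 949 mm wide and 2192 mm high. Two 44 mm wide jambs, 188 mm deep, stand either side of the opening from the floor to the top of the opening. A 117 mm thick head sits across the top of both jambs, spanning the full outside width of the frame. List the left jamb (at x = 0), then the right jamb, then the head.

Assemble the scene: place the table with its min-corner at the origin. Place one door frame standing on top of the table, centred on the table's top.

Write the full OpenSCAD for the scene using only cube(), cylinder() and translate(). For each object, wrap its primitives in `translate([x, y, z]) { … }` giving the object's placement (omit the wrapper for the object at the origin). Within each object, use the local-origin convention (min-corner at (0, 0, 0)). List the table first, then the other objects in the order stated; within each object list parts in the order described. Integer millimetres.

translate([0, 0, 701]) cube([1753, 744, 35]);
translate([73, 73, 0]) cylinder(h = 701, r = 25);
translate([1680, 73, 0]) cylinder(h = 701, r = 25);
translate([73, 671, 0]) cylinder(h = 701, r = 25);
translate([1680, 671, 0]) cylinder(h = 701, r = 25);
translate([358, 278, 736]) {
  cube([44, 188, 2192]);
  translate([993, 0, 0]) cube([44, 188, 2192]);
  translate([0, 0, 2192]) cube([1037, 188, 117]);
}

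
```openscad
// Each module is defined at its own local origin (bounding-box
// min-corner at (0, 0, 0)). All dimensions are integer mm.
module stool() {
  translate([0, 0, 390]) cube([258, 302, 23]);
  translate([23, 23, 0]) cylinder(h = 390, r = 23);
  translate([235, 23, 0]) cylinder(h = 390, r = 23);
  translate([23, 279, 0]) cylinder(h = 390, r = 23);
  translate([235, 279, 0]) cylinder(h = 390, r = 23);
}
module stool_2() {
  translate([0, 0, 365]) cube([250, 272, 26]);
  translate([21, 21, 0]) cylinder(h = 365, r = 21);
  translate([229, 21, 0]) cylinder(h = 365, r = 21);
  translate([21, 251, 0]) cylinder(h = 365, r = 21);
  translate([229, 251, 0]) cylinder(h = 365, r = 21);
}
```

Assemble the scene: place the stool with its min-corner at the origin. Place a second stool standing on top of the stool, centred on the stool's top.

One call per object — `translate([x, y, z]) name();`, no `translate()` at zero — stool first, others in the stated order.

stool();
translate([4, 15, 413]) stool_2();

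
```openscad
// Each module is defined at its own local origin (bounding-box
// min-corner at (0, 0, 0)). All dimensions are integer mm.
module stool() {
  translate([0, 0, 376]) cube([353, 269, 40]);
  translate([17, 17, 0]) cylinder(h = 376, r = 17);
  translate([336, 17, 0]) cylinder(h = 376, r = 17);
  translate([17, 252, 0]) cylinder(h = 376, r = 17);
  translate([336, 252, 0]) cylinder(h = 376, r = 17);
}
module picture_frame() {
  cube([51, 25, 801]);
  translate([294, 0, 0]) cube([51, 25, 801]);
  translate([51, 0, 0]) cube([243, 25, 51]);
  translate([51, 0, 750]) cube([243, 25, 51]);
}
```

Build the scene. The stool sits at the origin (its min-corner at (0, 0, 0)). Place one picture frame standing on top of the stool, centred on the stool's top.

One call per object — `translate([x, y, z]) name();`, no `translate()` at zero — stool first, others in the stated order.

stool();
translate([4, 122, 416]) picture_frame();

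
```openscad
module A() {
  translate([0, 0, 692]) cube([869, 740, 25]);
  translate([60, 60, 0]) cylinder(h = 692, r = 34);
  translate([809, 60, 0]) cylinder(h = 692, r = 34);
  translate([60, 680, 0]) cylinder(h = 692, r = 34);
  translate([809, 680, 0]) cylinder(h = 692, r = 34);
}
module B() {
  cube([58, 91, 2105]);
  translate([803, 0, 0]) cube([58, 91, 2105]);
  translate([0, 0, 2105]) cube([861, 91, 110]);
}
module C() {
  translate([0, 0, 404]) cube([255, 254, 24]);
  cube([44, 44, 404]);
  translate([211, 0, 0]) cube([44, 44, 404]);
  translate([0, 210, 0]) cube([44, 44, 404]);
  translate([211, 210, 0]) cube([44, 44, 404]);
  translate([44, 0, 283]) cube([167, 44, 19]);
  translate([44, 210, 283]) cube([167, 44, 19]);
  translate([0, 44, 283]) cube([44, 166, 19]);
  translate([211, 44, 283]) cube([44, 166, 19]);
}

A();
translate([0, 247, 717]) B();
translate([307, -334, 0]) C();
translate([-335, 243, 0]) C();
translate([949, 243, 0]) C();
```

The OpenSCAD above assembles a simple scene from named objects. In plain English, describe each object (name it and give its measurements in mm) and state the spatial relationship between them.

A is a table with a 869×740 mm rectangular top, 25 mm thick, top surface at z = 717 mm, supported by four round legs of 68 mm diameter, each leg's bounding box inset 26 mm from the nearest pair of top edges, running from the floor.

B is a door frame. The clear opening is 745 mm wide and 2105 mm high. Two 58 mm wide jambs, 91 mm deep, stand either side of the opening from the floor to the top of the opening. A 110 mm thick head sits across the top of both jambs, spanning the full outside width of the frame.

C is a four-legged stool. The seat is a 255×254×24 mm slab whose top surface is at z = 428 mm; four square legs, each 44×44 mm in cross-section, run from the floor (z = 0) to the underside of the seat, each flush with a corner of the seat. Four stretchers, 44 mm wide and 19 mm tall, connect adjacent legs with their undersides at z = 283 mm, each running between the inner faces of the legs it joins and aligned with the legs' outer faces on the other axis.

The door frame is on top of the table. Three stools sit around the table at the −y, −x, +x sides.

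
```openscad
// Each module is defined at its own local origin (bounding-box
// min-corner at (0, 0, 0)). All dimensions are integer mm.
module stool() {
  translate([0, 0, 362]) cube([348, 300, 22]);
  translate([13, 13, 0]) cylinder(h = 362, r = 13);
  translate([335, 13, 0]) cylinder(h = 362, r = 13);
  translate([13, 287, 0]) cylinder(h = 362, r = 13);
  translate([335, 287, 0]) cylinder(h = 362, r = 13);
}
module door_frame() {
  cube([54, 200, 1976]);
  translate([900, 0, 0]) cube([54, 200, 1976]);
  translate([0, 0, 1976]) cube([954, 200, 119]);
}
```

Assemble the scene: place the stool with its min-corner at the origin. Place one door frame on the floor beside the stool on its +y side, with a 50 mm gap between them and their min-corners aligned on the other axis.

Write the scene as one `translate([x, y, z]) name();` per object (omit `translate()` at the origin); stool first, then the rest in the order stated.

stool();
translate([0, 350, 0]) door_frame();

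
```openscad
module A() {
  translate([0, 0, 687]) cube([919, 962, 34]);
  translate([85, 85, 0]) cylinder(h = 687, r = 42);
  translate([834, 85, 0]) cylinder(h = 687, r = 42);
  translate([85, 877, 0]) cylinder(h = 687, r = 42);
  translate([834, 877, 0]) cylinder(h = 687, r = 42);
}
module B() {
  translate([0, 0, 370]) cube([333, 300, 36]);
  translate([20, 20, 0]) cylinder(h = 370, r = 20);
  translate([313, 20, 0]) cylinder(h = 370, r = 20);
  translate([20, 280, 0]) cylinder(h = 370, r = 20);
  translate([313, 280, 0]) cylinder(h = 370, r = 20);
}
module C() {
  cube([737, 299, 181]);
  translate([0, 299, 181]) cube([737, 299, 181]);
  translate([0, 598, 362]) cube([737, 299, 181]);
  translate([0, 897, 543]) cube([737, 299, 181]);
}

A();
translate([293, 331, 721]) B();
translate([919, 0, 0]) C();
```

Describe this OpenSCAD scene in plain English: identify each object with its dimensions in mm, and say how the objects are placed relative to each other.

A is a rectangular dining table. The top is 919×962×34 mm with its upper surface at z = 721 mm. It stands on four round legs of 84 mm diameter, each leg's bounding box inset 43 mm from the nearest pair of top edges, running from the floor to the underside of the top.

B is a simple wooden stool: a rectangular seat 333 mm (x) by 300 mm (y), 36 mm thick, top face at z = 406 mm, on four round legs, each 40 mm in diameter. The legs rest on z = 0, each leg's axis is inset half a diameter from the nearest pair of seat edges (so the leg's bounding box is flush with the corner).

C is a run of 4 identical solid stair steps. Each tread is 737×299 mm and each step block is 181 mm high. Step 1 rests on the floor; step k is offset from step 1 by (k−1)×299 mm in y and (k−1)×181 mm in z.

The stool is on top of the table, centred. The staircase is against the table's +x side, with their −y faces flush.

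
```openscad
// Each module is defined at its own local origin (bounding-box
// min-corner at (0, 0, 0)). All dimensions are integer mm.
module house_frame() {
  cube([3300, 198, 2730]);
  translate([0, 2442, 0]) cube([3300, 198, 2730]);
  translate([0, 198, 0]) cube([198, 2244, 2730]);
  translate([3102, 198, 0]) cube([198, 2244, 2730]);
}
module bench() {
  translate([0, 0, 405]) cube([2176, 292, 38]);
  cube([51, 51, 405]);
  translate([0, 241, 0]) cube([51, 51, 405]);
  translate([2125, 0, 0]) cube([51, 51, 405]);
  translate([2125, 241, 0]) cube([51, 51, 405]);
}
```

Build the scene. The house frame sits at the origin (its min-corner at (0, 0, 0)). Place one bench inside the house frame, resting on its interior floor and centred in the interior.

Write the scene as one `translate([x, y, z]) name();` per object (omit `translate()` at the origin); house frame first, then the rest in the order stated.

house_frame();
translate([562, 1174, 0]) bench();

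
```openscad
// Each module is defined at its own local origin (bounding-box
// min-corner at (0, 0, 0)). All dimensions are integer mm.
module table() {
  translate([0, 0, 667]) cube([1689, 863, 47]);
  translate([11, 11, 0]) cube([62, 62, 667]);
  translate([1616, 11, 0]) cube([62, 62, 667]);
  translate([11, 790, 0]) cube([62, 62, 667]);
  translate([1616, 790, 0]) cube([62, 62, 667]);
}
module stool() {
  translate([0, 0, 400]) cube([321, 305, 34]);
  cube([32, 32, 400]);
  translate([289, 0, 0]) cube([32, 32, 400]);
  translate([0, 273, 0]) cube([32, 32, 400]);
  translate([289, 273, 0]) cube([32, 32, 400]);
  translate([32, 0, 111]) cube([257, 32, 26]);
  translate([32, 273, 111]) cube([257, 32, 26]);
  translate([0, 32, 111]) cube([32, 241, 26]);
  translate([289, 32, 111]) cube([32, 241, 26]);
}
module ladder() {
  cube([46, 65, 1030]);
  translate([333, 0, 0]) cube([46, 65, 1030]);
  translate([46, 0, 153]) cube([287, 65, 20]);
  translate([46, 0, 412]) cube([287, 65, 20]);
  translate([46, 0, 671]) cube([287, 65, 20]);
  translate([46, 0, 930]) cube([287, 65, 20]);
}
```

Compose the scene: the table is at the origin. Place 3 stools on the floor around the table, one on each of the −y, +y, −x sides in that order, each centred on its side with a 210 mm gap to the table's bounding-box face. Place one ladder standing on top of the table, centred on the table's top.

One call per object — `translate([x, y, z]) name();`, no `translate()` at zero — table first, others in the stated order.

table();
translate([684, -515, 0]) stool();
translate([684, 1073, 0]) stool();
translate([-531, 279, 0]) stool();
translate([655, 399, 714]) ladder();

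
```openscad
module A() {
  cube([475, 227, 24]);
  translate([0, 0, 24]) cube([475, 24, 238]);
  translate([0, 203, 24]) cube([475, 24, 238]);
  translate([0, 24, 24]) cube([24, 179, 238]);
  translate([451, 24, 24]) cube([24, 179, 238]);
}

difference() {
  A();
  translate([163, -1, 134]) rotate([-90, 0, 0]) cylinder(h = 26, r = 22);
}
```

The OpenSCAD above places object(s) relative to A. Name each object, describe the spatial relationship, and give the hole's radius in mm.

A is an open box. The open box has a circular hole through its front wall. The hole's radius is 22 mm.

The subtracted cylinder has r = 22 mm.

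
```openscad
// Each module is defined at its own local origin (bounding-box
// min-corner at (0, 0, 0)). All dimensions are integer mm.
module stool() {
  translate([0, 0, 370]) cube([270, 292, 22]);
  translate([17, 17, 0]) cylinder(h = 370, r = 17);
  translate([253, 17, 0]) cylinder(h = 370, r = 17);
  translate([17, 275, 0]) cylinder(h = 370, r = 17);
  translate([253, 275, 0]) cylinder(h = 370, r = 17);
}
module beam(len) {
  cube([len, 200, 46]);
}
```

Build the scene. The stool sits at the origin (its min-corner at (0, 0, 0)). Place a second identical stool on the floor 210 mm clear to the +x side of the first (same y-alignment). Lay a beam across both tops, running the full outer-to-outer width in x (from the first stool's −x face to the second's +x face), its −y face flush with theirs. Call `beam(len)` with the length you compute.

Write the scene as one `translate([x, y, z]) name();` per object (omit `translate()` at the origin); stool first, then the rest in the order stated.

stool();
translate([480, 0, 0]) stool();
translate([0, 0, 392]) beam(750);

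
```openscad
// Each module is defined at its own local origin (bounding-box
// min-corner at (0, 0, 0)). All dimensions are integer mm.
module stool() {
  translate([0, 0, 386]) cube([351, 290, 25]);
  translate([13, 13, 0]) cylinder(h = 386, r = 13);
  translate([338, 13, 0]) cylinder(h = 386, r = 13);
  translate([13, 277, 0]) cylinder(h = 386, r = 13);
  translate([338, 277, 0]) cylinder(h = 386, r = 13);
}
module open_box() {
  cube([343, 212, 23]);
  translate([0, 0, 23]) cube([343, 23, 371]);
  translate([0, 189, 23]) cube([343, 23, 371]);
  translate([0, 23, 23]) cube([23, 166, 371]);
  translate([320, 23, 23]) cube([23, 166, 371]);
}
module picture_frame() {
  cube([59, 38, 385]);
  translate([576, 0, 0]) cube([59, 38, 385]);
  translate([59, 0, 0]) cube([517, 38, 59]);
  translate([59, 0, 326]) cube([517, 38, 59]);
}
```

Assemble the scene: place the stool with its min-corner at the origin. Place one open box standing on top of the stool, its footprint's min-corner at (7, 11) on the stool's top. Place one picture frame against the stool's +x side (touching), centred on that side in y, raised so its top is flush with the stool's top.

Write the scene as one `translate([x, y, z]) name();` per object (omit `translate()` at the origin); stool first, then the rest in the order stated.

stool();
translate([7, 11, 411]) open_box();
translate([351, 126, 26]) picture_frame();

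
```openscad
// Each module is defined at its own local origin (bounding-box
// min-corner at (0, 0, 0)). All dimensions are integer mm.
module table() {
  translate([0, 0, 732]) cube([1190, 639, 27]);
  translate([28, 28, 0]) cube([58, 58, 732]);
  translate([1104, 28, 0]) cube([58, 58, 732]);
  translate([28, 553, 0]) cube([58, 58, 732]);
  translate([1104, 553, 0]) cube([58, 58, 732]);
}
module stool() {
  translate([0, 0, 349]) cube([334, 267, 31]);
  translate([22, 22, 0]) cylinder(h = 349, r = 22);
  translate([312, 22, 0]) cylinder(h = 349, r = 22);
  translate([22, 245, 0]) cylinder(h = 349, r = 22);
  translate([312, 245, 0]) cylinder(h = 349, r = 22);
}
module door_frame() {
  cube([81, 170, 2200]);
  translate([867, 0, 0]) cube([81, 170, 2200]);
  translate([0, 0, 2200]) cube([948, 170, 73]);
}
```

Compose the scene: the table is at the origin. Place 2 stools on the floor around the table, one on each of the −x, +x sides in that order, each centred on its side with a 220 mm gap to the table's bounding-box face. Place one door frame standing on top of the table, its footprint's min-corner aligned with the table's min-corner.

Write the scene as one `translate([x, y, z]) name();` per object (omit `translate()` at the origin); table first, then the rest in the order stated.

table();
translate([-554, 186, 0]) stool();
translate([1410, 186, 0]) stool();
translate([0, 0, 759]) door_frame();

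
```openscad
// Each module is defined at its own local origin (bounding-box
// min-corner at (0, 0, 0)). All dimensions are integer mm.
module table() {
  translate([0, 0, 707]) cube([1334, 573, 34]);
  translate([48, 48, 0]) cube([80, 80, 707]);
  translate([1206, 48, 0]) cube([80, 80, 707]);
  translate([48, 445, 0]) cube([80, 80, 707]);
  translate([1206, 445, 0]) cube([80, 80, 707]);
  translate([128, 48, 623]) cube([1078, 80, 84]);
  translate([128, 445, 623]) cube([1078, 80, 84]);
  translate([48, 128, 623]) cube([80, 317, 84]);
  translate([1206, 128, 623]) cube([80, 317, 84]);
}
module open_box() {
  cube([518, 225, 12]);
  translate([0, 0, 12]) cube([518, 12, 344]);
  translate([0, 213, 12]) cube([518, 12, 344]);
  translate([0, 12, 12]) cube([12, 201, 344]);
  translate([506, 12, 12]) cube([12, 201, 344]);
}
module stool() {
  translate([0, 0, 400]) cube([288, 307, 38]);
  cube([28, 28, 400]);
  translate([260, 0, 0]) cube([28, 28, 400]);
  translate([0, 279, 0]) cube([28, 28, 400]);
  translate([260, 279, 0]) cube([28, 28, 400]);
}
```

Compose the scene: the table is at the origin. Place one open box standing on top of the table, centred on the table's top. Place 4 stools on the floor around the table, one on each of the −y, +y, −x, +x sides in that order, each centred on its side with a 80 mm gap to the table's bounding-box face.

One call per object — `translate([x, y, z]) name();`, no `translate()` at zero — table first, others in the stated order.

table();
translate([408, 174, 741]) open_box();
translate([523, -387, 0]) stool();
translate([523, 653, 0]) stool();
translate([-368, 133, 0]) stool();
translate([1414, 133, 0]) stool();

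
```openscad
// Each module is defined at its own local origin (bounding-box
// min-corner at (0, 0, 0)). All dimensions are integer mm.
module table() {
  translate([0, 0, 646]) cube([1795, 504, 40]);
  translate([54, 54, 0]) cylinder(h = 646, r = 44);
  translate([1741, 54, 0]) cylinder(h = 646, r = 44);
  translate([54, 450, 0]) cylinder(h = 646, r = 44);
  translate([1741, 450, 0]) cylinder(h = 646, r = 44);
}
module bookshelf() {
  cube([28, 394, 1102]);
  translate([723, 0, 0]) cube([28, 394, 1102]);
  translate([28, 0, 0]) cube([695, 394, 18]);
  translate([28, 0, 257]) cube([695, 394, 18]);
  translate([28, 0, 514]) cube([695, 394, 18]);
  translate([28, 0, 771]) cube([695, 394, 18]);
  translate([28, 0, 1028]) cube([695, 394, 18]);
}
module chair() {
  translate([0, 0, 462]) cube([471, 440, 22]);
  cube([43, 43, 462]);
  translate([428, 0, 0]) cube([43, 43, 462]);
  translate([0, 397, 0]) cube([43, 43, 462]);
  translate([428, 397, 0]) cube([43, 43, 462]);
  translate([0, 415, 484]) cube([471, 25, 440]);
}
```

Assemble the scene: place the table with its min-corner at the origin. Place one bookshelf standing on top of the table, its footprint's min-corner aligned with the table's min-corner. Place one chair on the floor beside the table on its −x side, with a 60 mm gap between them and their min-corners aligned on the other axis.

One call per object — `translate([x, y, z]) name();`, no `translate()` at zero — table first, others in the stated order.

table();
translate([0, 0, 686]) bookshelf();
translate([-531, 0, 0]) chair();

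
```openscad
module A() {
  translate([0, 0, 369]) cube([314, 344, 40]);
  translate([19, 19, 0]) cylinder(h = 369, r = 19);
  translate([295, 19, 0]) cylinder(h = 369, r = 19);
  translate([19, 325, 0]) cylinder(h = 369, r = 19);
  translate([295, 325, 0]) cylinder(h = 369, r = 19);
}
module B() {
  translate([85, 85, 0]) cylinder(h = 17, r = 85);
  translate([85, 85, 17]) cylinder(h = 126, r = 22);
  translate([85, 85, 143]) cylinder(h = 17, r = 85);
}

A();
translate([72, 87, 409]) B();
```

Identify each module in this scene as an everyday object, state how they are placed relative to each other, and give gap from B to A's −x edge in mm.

A is a stool. B is a spool. The spool is on top of the stool, centred. The gap from the spool to the stool's −x edge is 72 mm.

The spool's min-x is at 72; the stool's min-x is 0; gap = 72 mm.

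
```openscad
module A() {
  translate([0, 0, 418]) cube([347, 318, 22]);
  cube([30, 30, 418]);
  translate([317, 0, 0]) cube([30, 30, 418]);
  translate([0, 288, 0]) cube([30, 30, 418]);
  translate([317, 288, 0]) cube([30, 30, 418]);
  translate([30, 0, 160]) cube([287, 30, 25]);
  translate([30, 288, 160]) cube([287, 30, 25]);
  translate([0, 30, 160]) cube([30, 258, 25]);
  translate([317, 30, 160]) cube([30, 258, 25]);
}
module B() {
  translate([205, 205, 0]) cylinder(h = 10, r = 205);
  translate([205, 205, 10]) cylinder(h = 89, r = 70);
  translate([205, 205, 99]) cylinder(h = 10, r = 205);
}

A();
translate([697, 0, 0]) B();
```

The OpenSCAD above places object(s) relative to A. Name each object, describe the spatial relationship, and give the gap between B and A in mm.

The spool's nearest face is 350 mm from the stool's +x face.

A is a stool. B is a spool. The spool is on the floor beside the stool on its +x side. The gap between the spool and the stool is 350 mm.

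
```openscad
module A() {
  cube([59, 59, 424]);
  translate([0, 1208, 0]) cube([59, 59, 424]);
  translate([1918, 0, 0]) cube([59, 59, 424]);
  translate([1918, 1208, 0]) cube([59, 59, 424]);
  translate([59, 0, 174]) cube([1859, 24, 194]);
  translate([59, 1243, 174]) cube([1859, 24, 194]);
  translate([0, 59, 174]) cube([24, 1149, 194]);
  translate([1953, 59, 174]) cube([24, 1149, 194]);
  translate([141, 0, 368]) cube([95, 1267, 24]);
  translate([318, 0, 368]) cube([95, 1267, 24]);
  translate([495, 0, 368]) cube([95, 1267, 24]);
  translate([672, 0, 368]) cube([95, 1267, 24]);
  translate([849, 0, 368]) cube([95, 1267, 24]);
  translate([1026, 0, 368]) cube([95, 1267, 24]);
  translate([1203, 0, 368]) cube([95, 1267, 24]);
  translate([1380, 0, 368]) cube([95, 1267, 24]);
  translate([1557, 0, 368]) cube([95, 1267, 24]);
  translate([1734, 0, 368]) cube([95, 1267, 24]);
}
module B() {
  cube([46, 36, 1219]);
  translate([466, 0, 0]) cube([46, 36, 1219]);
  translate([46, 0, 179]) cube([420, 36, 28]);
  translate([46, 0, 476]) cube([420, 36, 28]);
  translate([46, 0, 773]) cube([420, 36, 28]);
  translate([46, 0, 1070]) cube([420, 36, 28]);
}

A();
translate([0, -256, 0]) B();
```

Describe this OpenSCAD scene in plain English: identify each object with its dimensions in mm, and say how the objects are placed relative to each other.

A is a bed frame 1977 mm long (x) by 1267 mm wide (y). Four 59×59 mm corner posts, 424 mm tall, at the corners of the footprint. Four rails of 24 mm thickness and 194 mm height run between adjacent posts with their undersides at z = 174 mm, their outer faces flush with the outside of the frame (the two x-running rails run between the posts' inner faces; the two y-running rails run between the posts' inner faces). 10 slats, each 95 mm wide (x) and 24 mm thick, lie across the top of the two x-running rails, running the full 1267 mm width of the frame in y; the slats are evenly spaced along x between the inner faces of the end posts with equal gaps (rounded down to the nearest mm) at the −x end and between each pair — any rounding remainder accumulates at the +x end.

B is a straight ladder. Two 46×36 mm vertical rails, 1219 mm tall, stand 512 mm apart (outside-to-outside) with their front faces coplanar on the −y side. 4 rungs, each 36 mm deep and 28 mm tall, span between the inner faces of the rails, front faces flush with the rails. The lowest rung's underside is at z = 179 mm and rungs are spaced 297 mm apart (underside to underside).

The ladder is on the floor beside the bed frame on its −y side.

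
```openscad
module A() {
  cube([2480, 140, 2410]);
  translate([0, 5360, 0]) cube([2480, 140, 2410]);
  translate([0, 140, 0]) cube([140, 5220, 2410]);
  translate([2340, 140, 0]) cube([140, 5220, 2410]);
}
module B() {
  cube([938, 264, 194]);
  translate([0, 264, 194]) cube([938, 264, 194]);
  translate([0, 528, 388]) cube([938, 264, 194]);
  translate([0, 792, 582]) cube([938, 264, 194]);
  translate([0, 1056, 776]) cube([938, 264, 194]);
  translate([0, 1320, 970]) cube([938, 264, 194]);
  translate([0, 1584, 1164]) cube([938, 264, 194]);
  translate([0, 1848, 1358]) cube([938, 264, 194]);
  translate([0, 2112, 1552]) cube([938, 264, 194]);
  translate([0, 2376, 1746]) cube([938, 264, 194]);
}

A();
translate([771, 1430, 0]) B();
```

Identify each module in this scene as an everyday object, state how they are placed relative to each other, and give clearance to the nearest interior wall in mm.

Clearances: x = 631, y = 1290; minimum 631 mm.

A is a house frame. B is a staircase. The staircase sits inside the house frame, centred. The clearance to the nearest interior wall is 631 mm.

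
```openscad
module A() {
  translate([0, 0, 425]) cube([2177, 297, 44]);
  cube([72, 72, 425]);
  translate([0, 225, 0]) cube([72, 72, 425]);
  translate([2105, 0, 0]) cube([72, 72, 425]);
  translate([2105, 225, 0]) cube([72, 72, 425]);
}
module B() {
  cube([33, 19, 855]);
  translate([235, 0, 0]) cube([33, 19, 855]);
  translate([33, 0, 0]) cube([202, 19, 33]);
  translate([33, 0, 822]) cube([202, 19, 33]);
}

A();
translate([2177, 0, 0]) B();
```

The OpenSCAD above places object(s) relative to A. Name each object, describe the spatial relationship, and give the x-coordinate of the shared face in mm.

A is a bench. B is a picture frame. The picture frame is against the bench's +x side, with their −y faces flush. The x-coordinate of the shared face is 2177 mm.

The bench's +x face and the picture frame's −x face are both at x = 2177 mm.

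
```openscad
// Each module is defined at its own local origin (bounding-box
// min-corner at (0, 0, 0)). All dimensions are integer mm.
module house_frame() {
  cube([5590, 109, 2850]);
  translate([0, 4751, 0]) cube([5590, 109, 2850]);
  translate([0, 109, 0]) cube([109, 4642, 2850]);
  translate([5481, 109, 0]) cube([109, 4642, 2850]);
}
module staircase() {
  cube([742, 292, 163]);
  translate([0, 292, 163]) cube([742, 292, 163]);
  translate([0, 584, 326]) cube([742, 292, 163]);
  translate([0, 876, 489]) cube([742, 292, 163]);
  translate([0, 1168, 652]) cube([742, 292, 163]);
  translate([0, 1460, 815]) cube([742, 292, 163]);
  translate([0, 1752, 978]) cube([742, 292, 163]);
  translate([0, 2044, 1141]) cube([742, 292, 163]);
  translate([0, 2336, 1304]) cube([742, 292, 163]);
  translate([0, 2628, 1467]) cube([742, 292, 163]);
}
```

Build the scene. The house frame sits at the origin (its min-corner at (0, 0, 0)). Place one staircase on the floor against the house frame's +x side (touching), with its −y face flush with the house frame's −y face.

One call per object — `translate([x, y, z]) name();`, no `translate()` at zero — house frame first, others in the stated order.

house_frame();
translate([5590, 0, 0]) staircase();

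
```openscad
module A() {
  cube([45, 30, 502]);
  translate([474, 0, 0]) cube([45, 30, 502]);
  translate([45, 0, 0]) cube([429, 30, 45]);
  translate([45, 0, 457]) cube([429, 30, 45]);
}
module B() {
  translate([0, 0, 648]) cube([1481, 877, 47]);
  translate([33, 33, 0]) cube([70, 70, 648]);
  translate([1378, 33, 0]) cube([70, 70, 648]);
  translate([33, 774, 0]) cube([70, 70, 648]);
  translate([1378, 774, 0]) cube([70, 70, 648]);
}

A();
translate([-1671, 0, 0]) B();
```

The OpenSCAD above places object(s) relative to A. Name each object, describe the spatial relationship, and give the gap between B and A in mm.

A is a picture frame. B is a table. The table is on the floor beside the picture frame on its −x side. The gap between the table and the picture frame is 190 mm.

The table's nearest face is 190 mm from the picture frame's −x face.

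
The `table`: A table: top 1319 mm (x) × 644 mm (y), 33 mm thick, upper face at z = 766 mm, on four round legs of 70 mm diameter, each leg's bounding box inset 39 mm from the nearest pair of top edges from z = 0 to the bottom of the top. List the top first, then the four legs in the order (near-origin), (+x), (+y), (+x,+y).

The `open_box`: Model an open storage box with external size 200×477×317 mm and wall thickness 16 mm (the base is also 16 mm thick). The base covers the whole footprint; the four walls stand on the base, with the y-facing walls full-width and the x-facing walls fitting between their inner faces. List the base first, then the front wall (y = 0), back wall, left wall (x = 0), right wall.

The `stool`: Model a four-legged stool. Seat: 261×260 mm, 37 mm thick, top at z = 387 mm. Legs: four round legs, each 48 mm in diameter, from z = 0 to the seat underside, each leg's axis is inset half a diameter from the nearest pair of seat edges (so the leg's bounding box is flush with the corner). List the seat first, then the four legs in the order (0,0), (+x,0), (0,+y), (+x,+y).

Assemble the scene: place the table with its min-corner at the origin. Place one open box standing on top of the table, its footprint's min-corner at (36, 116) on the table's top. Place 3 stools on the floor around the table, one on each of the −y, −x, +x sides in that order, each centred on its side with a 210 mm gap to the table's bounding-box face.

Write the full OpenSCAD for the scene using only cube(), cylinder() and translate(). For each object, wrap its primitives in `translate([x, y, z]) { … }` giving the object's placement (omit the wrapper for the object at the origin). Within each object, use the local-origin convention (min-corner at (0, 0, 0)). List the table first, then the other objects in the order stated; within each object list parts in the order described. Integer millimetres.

translate([0, 0, 733]) cube([1319, 644, 33]);
translate([74, 74, 0]) cylinder(h = 733, r = 35);
translate([1245, 74, 0]) cylinder(h = 733, r = 35);
translate([74, 570, 0]) cylinder(h = 733, r = 35);
translate([1245, 570, 0]) cylinder(h = 733, r = 35);
translate([36, 116, 766]) {
  cube([200, 477, 16]);
  translate([0, 0, 16]) cube([200, 16, 301]);
  translate([0, 461, 16]) cube([200, 16, 301]);
  translate([0, 16, 16]) cube([16, 445, 301]);
  translate([184, 16, 16]) cube([16, 445, 301]);
}
translate([529, -470, 0]) {
  translate([0, 0, 350]) cube([261, 260, 37]);
  translate([24, 24, 0]) cylinder(h = 350, r = 24);
  translate([237, 24, 0]) cylinder(h = 350, r = 24);
  translate([24, 236, 0]) cylinder(h = 350, r = 24);
  translate([237, 236, 0]) cylinder(h = 350, r = 24);
}
translate([-471, 192, 0]) {
  translate([0, 0, 350]) cube([261, 260, 37]);
  translate([24, 24, 0]) cylinder(h = 350, r = 24);
  translate([237, 24, 0]) cylinder(h = 350, r = 24);
  translate([24, 236, 0]) cylinder(h = 350, r = 24);
  translate([237, 236, 0]) cylinder(h = 350, r = 24);
}
translate([1529, 192, 0]) {
  translate([0, 0, 350]) cube([261, 260, 37]);
  translate([24, 24, 0]) cylinder(h = 350, r = 24);
  translate([237, 24, 0]) cylinder(h = 350, r = 24);
  translate([24, 236, 0]) cylinder(h = 350, r = 24);
  translate([237, 236, 0]) cylinder(h = 350, r = 24);
}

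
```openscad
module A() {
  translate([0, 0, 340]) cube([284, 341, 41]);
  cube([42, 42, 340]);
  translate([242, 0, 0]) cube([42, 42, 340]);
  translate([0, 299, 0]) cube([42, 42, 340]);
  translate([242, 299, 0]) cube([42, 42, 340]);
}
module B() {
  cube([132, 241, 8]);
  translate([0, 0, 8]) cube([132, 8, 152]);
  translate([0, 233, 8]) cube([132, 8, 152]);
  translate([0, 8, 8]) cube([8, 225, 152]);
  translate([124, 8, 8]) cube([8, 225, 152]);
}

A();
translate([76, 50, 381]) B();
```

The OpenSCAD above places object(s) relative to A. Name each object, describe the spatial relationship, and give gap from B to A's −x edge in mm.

A is a stool. B is an open box. The open box is on top of the stool, centred. The gap from the open box to the stool's −x edge is 76 mm.

The open box's min-x is at 76; the stool's min-x is 0; gap = 76 mm.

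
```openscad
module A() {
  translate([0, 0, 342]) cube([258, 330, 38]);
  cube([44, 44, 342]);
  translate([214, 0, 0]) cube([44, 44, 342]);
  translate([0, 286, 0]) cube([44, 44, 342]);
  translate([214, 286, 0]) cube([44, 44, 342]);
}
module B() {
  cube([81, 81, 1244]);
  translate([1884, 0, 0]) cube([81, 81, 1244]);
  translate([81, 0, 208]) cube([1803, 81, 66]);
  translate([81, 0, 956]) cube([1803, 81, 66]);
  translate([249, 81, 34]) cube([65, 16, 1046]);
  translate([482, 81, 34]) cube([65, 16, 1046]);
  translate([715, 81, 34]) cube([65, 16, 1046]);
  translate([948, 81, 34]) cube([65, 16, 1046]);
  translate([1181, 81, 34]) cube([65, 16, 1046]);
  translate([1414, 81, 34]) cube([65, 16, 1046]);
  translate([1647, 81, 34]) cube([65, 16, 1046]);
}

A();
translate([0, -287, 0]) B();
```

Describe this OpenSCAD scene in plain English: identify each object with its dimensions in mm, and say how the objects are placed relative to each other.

A is a simple wooden stool: a rectangular seat 258 mm (x) by 330 mm (y), 38 mm thick, top face at z = 380 mm, on four square legs, each 44×44 mm in cross-section. The legs rest on z = 0, each flush with a corner of the seat.

B is a fence section. Two 81×81 mm posts, 1244 mm tall, stand on the floor with a clear span of 1803 mm between their inner faces. Two horizontal rails of 81×66 mm section span the gap between the posts with their undersides at z = 208 mm and z = 956 mm, flush with the posts' −y face. 7 pickets, each 65 mm wide, 16 mm thick and 1046 mm tall, are fixed to the +y face of the rails with their bottoms at z = 34 mm, evenly spaced across the span with equal gaps (rounded down to the nearest mm) at the −x end and between each pair — any rounding remainder accumulates at the +x end.

The fence section is on the floor beside the stool on its −y side.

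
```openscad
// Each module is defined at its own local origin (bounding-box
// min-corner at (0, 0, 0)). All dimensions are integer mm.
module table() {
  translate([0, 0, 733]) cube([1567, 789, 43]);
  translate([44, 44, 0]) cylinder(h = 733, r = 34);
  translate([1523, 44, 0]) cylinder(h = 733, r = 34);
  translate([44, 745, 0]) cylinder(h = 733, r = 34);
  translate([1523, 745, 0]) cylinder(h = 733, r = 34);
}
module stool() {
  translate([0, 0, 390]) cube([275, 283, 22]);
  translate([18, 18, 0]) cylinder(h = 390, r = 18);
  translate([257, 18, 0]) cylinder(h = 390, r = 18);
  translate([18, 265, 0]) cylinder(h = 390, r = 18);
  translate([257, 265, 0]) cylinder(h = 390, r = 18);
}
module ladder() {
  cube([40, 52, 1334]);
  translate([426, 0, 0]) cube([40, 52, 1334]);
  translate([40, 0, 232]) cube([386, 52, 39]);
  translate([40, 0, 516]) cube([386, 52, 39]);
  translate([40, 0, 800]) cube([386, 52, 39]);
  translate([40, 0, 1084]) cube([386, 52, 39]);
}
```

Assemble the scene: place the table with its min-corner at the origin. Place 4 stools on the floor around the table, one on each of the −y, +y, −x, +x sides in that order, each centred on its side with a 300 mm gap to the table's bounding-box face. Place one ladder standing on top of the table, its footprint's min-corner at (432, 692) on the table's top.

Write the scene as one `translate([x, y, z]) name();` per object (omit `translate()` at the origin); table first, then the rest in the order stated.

table();
translate([646, -583, 0]) stool();
translate([646, 1089, 0]) stool();
translate([-575, 253, 0]) stool();
translate([1867, 253, 0]) stool();
translate([432, 692, 776]) ladder();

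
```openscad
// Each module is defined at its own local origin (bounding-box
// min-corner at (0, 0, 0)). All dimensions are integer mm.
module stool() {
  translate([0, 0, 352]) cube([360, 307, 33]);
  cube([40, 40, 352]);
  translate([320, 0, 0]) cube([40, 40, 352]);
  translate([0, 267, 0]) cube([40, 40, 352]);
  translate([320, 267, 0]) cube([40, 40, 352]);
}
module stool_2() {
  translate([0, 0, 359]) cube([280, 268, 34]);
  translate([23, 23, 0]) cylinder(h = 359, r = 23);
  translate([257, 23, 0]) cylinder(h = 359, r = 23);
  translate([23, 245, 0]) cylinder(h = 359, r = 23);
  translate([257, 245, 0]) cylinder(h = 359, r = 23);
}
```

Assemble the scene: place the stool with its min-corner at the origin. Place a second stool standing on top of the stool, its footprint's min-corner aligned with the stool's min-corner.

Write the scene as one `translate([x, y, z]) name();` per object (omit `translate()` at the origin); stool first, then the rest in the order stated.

stool();
translate([0, 0, 385]) stool_2();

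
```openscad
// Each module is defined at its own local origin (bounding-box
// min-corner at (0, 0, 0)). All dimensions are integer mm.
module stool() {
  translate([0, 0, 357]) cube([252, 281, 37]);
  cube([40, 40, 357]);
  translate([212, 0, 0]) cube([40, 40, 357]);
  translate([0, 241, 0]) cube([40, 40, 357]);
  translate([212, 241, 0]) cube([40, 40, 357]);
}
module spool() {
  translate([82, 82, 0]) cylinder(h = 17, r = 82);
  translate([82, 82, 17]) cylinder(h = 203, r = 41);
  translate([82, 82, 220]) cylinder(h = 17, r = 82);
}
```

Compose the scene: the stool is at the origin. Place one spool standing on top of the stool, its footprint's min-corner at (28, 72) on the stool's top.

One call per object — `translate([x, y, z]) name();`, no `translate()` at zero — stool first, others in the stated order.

stool();
translate([28, 72, 394]) spool();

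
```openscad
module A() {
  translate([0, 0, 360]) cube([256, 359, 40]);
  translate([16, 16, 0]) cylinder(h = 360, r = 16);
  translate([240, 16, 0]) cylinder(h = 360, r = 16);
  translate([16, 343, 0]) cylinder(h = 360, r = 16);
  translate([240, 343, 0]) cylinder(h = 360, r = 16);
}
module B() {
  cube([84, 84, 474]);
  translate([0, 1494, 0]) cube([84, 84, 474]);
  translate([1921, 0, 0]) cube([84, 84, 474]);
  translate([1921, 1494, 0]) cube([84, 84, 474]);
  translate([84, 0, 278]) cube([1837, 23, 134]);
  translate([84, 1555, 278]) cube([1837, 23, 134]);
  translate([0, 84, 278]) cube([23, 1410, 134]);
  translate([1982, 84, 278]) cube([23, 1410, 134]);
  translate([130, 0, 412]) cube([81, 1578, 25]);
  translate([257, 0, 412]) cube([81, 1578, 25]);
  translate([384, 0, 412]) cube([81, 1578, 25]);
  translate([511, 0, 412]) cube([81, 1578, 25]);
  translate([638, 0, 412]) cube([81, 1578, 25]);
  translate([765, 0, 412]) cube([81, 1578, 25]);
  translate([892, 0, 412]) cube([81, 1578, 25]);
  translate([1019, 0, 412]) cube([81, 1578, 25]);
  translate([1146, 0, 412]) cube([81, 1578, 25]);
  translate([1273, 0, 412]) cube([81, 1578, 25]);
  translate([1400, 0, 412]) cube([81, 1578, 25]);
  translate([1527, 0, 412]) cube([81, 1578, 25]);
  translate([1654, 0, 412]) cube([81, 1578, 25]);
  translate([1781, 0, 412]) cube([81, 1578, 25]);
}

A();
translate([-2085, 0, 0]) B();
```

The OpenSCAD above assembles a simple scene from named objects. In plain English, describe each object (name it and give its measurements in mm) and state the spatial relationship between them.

A is a simple wooden stool: a rectangular seat 256 mm (x) by 359 mm (y), 40 mm thick, top face at z = 400 mm, on four round legs, each 32 mm in diameter. The legs rest on z = 0, each leg's axis is inset half a diameter from the nearest pair of seat edges (so the leg's bounding box is flush with the corner).

B is a bed frame 2005 mm long (x) by 1578 mm wide (y). Four 84×84 mm corner posts, 474 mm tall, at the corners of the footprint. Four rails of 23 mm thickness and 134 mm height run between adjacent posts with their undersides at z = 278 mm, their outer faces flush with the outside of the frame (the two x-running rails run between the posts' inner faces; the two y-running rails run between the posts' inner faces). 14 slats, each 81 mm wide (x) and 25 mm thick, lie across the top of the two x-running rails, running the full 1578 mm width of the frame in y; the slats are evenly spaced along x between the inner faces of the end posts with equal gaps (rounded down to the nearest mm) at the −x end and between each pair — any rounding remainder accumulates at the +x end.

The bed frame is on the floor beside the stool on its −x side.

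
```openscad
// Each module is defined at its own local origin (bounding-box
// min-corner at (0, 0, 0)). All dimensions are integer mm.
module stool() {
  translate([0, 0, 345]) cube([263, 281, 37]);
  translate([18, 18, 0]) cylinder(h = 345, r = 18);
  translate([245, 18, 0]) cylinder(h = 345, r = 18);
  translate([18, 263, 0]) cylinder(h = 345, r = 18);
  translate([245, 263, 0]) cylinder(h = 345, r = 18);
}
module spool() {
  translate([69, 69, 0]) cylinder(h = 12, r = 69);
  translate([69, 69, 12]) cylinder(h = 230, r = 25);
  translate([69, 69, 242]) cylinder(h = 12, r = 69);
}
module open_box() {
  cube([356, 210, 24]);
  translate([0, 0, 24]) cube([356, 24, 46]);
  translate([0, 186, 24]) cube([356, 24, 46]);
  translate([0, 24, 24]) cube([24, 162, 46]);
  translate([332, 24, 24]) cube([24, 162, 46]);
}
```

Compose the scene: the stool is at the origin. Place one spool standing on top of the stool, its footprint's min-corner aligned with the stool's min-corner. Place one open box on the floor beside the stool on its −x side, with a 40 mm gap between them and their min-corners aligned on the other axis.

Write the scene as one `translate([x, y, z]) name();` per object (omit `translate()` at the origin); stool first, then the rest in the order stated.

stool();
translate([0, 0, 382]) spool();
translate([-396, 0, 0]) open_box();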